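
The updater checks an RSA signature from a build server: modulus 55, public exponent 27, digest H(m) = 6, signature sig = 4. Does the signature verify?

Squares mod 55: sig^1≡4, sig^2≡16, sig^4≡36, sig^8≡31, sig^16≡26
27 = 16 + 8 + 2 + 1, so sig^27 ≡ 26·31·16·4 ≡ 49 (mod 55)
49 ≠ 6, so verification fails.

does not verify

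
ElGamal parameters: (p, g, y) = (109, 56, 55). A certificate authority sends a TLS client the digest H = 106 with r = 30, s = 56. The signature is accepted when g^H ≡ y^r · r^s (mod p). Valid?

Left side g^H mod p:
Squares mod 109: 56^1≡56, 56^2≡84, 56^4≡80, 56^8≡78, 56^16≡89, 56^32≡73, 56^64≡97
106 = 64 + 32 + 8 + 2, so 56^106 ≡ 97·73·78·84 ≡ 61 (mod 109)
Right side y^r · r^s mod p:
Squares mod 109: 55^1≡55, 55^2≡82, 55^4≡75, 55^8≡66, 55^16≡105
30 = 16 + 8 + 4 + 2, so 55^30 ≡ 105·66·75·82 ≡ 64 (mod 109)
Squares mod 109: 30^1≡30, 30^2≡28, 30^4≡21, 30^8≡5, 30^16≡25, 30^32≡80
56 = 32 + 16 + 8, so 30^56 ≡ 80·25·5 ≡ 81 (mod 109)
64·81 = 5184 ≡ 61 (mod 109)
61 ≡ 61 (mod 109), so the signature is genuine.

yes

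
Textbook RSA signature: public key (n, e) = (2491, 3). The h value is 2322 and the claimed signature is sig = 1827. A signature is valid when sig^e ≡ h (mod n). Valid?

Squares mod 2491: sig^1≡1827, sig^2≡2480
3 = 2 + 1, so sig^3 ≡ 2480·1827 ≡ 2322 (mod 2491)
sig^3 mod 2491 = 2322 matches h.

yes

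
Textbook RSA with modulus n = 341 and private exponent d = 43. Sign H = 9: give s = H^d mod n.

80

Squares mod 341: H^1≡9, H^2≡81, H^4≡82, H^8≡245, H^16≡9, H^32≡81
43 = 32 + 8 + 2 + 1, so H^43 ≡ 81·245·81·9 ≡ 80 (mod 341)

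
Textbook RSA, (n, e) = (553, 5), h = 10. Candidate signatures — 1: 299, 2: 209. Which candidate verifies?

1

Candidate 1: 299^2 = 89401 ≡ 368; 299^4 ≡ 368^2 = 135424 ≡ 492; 5 = 4 + 1, so 299^5 ≡ 492·299 ≡ 10 (mod 553)
  → matches h = 10
Candidate 2: 209^2 = 43681 ≡ 547; 209^4 ≡ 547^2 = 299209 ≡ 36; 5 = 4 + 1, so 209^5 ≡ 36·209 ≡ 335 (mod 553)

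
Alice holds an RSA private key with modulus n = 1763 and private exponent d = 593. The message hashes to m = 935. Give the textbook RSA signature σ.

Squares mod 1763: m^1≡935, m^2≡1540, m^4≡365, m^8≡1000, m^16≡379, m^32≡838, m^64≡570, m^128≡508, m^256≡666, m^512≡1043
593 = 512 + 64 + 16 + 1, so m^593 ≡ 1043·570·379·935 ≡ 758 (mod 1763)

758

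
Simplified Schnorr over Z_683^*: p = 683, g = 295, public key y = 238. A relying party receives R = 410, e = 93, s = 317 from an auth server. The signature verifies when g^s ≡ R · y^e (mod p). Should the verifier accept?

reject

g^s mod p:
295^2 = 87025 ≡ 284
295^4 ≡ 284^2 = 80656 ≡ 62
295^8 ≡ 62^2 = 3844 ≡ 429
295^16 ≡ 429^2 = 184041 ≡ 314
295^32 ≡ 314^2 = 98596 ≡ 244
295^64 ≡ 244^2 = 59536 ≡ 115
295^128 ≡ 115^2 = 13225 ≡ 248
295^256 ≡ 248^2 = 61504 ≡ 34
317 = 256 + 32 + 16 + 8 + 4 + 1, so 295^317 ≡ 34·244·314·429·62·295 ≡ 141 (mod 683)
R · y^e mod p:
238^2 = 56644 ≡ 638
238^4 ≡ 638^2 = 407044 ≡ 659
238^8 ≡ 659^2 = 434281 ≡ 576
238^16 ≡ 576^2 = 331776 ≡ 521
238^32 ≡ 521^2 = 271441 ≡ 290
238^64 ≡ 290^2 = 84100 ≡ 91
93 = 64 + 16 + 8 + 4 + 1, so 238^93 ≡ 91·521·576·659·238 ≡ 2 (mod 683)
410·2 = 820 ≡ 137 (mod 683)
141 ≠ 137; the check fails.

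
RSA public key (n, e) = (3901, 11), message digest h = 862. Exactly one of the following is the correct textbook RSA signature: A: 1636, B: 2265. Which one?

Candidate A: 1636^11 mod 3901 = 3039
Candidate B: 2265^11 mod 3901 = 862
  → matches h = 862

B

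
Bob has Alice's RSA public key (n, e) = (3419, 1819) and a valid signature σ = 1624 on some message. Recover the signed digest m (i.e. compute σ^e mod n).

σ^2 ≡ 1624^2 = 2637376 ≡ 1327
σ^4 ≡ 1327^2 = 1760929 ≡ 144
σ^8 ≡ 144^2 = 20736 ≡ 222
σ^16 ≡ 222^2 = 49284 ≡ 1418
σ^32 ≡ 1418^2 = 2010724 ≡ 352
σ^64 ≡ 352^2 = 123904 ≡ 820
σ^128 ≡ 820^2 = 672400 ≡ 2276
σ^256 ≡ 2276^2 = 5180176 ≡ 391
σ^512 ≡ 391^2 = 152881 ≡ 2445
σ^1024 ≡ 2445^2 = 5978025 ≡ 1613
1819 = 1024 + 512 + 256 + 16 + 8 + 2 + 1, so σ^1819 ≡ 1613·2445·391·1418·222·1327·1624 ≡ 792 (mod 3419)

792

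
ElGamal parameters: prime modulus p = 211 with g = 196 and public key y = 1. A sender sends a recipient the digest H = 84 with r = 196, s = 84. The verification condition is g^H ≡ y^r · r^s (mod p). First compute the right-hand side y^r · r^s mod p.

Squares mod 211: 1^1≡1, 1^2≡1, 1^4≡1, 1^8≡1, 1^16≡1, 1^32≡1, 1^64≡1, 1^128≡1
196 = 128 + 64 + 4, so 1^196 ≡ 1·1·1 ≡ 1 (mod 211)
Squares mod 211: 196^1≡196, 196^2≡14, 196^4≡196, 196^8≡14, 196^16≡196, 196^32≡14, 196^64≡196
84 = 64 + 16 + 4, so 196^84 ≡ 196·196·196 ≡ 1 (mod 211)
y^r · r^s ≡ 1·1 = 1 ≡ 1 (mod 211)

1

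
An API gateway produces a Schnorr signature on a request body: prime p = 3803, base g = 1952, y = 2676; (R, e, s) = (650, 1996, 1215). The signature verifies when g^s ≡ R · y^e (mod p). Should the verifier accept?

reject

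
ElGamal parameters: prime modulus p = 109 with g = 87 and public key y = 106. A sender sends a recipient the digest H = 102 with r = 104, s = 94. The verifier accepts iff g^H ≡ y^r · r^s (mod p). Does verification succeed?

Left side g^H mod p:
87^2 = 7569 ≡ 48
87^4 ≡ 48^2 = 2304 ≡ 15
87^8 ≡ 15^2 = 225 ≡ 7
87^16 ≡ 7^2 = 49
87^32 ≡ 49^2 = 2401 ≡ 3
87^64 ≡ 3^2 = 9
102 = 64 + 32 + 4 + 2, so 87^102 ≡ 9·3·15·48 ≡ 38 (mod 109)
Right side y^r · r^s mod p:
106^2 = 11236 ≡ 9
106^4 ≡ 9^2 = 81
106^8 ≡ 81^2 = 6561 ≡ 21
106^16 ≡ 21^2 = 441 ≡ 5
106^32 ≡ 5^2 = 25
106^64 ≡ 25^2 = 625 ≡ 80
104 = 64 + 32 + 8, so 106^104 ≡ 80·25·21 ≡ 35 (mod 109)
104^2 = 10816 ≡ 25
104^4 ≡ 25^2 = 625 ≡ 80
104^8 ≡ 80^2 = 6400 ≡ 78
104^16 ≡ 78^2 = 6084 ≡ 89
104^32 ≡ 89^2 = 7921 ≡ 73
104^64 ≡ 73^2 = 5329 ≡ 97
94 = 64 + 16 + 8 + 4 + 2, so 104^94 ≡ 97·89·78·80·25 ≡ 26 (mod 109)
35·26 = 910 ≡ 38 (mod 109)
38 ≡ 38 (mod 109), so the signature is genuine.

passes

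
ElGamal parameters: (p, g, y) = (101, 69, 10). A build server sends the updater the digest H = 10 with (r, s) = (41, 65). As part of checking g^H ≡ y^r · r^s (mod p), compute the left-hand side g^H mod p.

100

Squares mod 101: 69^1≡69, 69^2≡14, 69^4≡95, 69^8≡36
10 = 8 + 2, so 69^10 ≡ 36·14 ≡ 100 (mod 101)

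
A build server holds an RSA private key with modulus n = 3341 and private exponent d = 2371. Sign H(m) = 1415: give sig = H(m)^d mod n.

(H(m))^2 ≡ 1415^2 = 2002225 ≡ 966
(H(m))^4 ≡ 966^2 = 933156 ≡ 1017
(H(m))^8 ≡ 1017^2 = 1034289 ≡ 1920
(H(m))^16 ≡ 1920^2 = 3686400 ≡ 1277
(H(m))^32 ≡ 1277^2 = 1630729 ≡ 321
(H(m))^64 ≡ 321^2 = 103041 ≡ 2811
(H(m))^128 ≡ 2811^2 = 7901721 ≡ 256
(H(m))^256 ≡ 256^2 = 65536 ≡ 2057
(H(m))^512 ≡ 2057^2 = 4231249 ≡ 1543
(H(m))^1024 ≡ 1543^2 = 2380849 ≡ 2057
(H(m))^2048 ≡ 2057^2 = 4231249 ≡ 1543
2371 = 2048 + 256 + 64 + 2 + 1, so (H(m))^2371 ≡ 1543·2057·2811·966·1415 ≡ 717 (mod 3341)

717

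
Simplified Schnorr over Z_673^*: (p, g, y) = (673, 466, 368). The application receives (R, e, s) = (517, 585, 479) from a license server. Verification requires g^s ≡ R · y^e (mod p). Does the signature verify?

verifies

g^s mod p:
466^2 = 217156 ≡ 450
466^4 ≡ 450^2 = 202500 ≡ 600
466^8 ≡ 600^2 = 360000 ≡ 618
466^16 ≡ 618^2 = 381924 ≡ 333
466^32 ≡ 333^2 = 110889 ≡ 517
466^64 ≡ 517^2 = 267289 ≡ 108
466^128 ≡ 108^2 = 11664 ≡ 223
466^256 ≡ 223^2 = 49729 ≡ 600
479 = 256 + 128 + 64 + 16 + 8 + 4 + 2 + 1, so 466^479 ≡ 600·223·108·333·618·600·450·466 ≡ 285 (mod 673)
R · y^e mod p:
368^2 = 135424 ≡ 151
368^4 ≡ 151^2 = 22801 ≡ 592
368^8 ≡ 592^2 = 350464 ≡ 504
368^16 ≡ 504^2 = 254016 ≡ 295
368^32 ≡ 295^2 = 87025 ≡ 208
368^64 ≡ 208^2 = 43264 ≡ 192
368^128 ≡ 192^2 = 36864 ≡ 522
368^256 ≡ 522^2 = 272484 ≡ 592
368^512 ≡ 592^2 = 350464 ≡ 504
585 = 512 + 64 + 8 + 1, so 368^585 ≡ 504·192·504·368 ≡ 37 (mod 673)
517·37 = 19129 ≡ 285 (mod 673)
285 ≡ 285 (mod 673); signature holds.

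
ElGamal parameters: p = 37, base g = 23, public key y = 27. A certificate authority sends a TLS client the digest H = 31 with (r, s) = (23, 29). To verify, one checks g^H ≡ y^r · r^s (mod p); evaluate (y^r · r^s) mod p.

27^2 = 729 ≡ 26
27^4 ≡ 26^2 = 676 ≡ 10
27^8 ≡ 10^2 = 100 ≡ 26
27^16 ≡ 26^2 = 676 ≡ 10
23 = 16 + 4 + 2 + 1, so 27^23 ≡ 10·10·26·27 ≡ 11 (mod 37)
23^2 = 529 ≡ 11
23^4 ≡ 11^2 = 121 ≡ 10
23^8 ≡ 10^2 = 100 ≡ 26
23^16 ≡ 26^2 = 676 ≡ 10
29 = 16 + 8 + 4 + 1, so 23^29 ≡ 10·26·10·23 ≡ 8 (mod 37)
y^r · r^s ≡ 11·8 = 88 ≡ 14 (mod 37)

14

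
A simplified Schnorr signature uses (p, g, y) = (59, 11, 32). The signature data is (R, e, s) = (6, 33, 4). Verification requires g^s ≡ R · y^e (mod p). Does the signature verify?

g^s mod p:
11^4 mod 59 = 9
R · y^e mod p:
32^33 mod 59 = 31
6·31 = 186 ≡ 9 (mod 59)
9 ≡ 9 (mod 59); signature holds.

verifies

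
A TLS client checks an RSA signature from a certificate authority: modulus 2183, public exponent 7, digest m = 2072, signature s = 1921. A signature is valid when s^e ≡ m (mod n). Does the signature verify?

does not verify

s^2 ≡ 1921^2 = 3690241 ≡ 971
s^4 ≡ 971^2 = 942841 ≡ 1968
7 = 4 + 2 + 1, so s^7 ≡ 1968·971·1921 ≡ 1365 (mod 2183)
The recovered value 1365 does not match the digest 2072.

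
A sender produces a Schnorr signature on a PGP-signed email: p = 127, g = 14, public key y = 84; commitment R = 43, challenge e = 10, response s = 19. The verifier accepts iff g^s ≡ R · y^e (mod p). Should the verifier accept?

accept

g^s mod p:
14^2 = 196 ≡ 69
14^4 ≡ 69^2 = 4761 ≡ 62
14^8 ≡ 62^2 = 3844 ≡ 34
14^16 ≡ 34^2 = 1156 ≡ 13
19 = 16 + 2 + 1, so 14^19 ≡ 13·69·14 ≡ 112 (mod 127)
R · y^e mod p:
84^2 = 7056 ≡ 71
84^4 ≡ 71^2 = 5041 ≡ 88
84^8 ≡ 88^2 = 7744 ≡ 124
10 = 8 + 2, so 84^10 ≡ 124·71 ≡ 41 (mod 127)
43·41 = 1763 ≡ 112 (mod 127)
112 ≡ 112 (mod 127); signature holds.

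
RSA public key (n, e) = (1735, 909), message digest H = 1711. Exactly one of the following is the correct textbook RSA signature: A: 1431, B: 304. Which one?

Candidate A: 1431^2 = 2047761 ≡ 461; 1431^4 ≡ 461^2 = 212521 ≡ 851; 1431^8 ≡ 851^2 = 724201 ≡ 706; 1431^16 ≡ 706^2 = 498436 ≡ 491; 1431^32 ≡ 491^2 = 241081 ≡ 1651; 1431^64 ≡ 1651^2 = 2725801 ≡ 116; 1431^128 ≡ 116^2 = 13456 ≡ 1311; 1431^256 ≡ 1311^2 = 1718721 ≡ 1071; 1431^512 ≡ 1071^2 = 1147041 ≡ 206; 909 = 512 + 256 + 128 + 8 + 4 + 1, so 1431^909 ≡ 206·1071·1311·706·851·1431 ≡ 1711 (mod 1735)
  → matches H = 1711
Candidate B: 304^2 = 92416 ≡ 461; 304^4 ≡ 461^2 = 212521 ≡ 851; 304^8 ≡ 851^2 = 724201 ≡ 706; 304^16 ≡ 706^2 = 498436 ≡ 491; 304^32 ≡ 491^2 = 241081 ≡ 1651; 304^64 ≡ 1651^2 = 2725801 ≡ 116; 304^128 ≡ 116^2 = 13456 ≡ 1311; 304^256 ≡ 1311^2 = 1718721 ≡ 1071; 304^512 ≡ 1071^2 = 1147041 ≡ 206; 909 = 512 + 256 + 128 + 8 + 4 + 1, so 304^909 ≡ 206·1071·1311·706·851·304 ≡ 24 (mod 1735)

A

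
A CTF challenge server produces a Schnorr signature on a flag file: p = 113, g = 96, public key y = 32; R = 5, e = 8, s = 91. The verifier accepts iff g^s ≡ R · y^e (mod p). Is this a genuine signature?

forged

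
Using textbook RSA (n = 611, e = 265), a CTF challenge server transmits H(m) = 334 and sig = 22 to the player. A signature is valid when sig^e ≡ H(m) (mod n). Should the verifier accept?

accept

sig^2 ≡ 22^2 = 484
sig^4 ≡ 484^2 = 234256 ≡ 243
sig^8 ≡ 243^2 = 59049 ≡ 393
sig^16 ≡ 393^2 = 154449 ≡ 477
sig^32 ≡ 477^2 = 227529 ≡ 237
sig^64 ≡ 237^2 = 56169 ≡ 568
sig^128 ≡ 568^2 = 322624 ≡ 16
sig^256 ≡ 16^2 = 256
265 = 256 + 8 + 1, so sig^265 ≡ 256·393·22 ≡ 334 (mod 611)
sig^265 mod 611 = 334 matches H(m).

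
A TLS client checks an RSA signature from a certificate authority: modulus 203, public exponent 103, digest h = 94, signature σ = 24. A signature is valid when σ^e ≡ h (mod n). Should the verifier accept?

accept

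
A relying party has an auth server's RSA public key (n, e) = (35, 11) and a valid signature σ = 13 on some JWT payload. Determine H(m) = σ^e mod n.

σ^2 ≡ 13^2 = 169 ≡ 29
σ^4 ≡ 29^2 = 841 ≡ 1
σ^8 ≡ 1^2 = 1
11 = 8 + 2 + 1, so σ^11 ≡ 1·29·13 ≡ 27 (mod 35)

27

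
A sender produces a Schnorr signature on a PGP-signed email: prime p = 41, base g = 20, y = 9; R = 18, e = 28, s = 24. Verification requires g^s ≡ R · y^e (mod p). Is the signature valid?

g^s mod p:
20^2 = 400 ≡ 31
20^4 ≡ 31^2 = 961 ≡ 18
20^8 ≡ 18^2 = 324 ≡ 37
20^16 ≡ 37^2 = 1369 ≡ 16
24 = 16 + 8, so 20^24 ≡ 16·37 ≡ 18 (mod 41)
R · y^e mod p:
9^2 = 81 ≡ 40
9^4 ≡ 40^2 = 1600 ≡ 1
9^8 ≡ 1^2 = 1
9^16 ≡ 1^2 = 1
28 = 16 + 8 + 4, so 9^28 ≡ 1·1·1 ≡ 1 (mod 41)
18·1 = 18 ≡ 18 (mod 41)
18 ≡ 18 (mod 41); signature holds.

valid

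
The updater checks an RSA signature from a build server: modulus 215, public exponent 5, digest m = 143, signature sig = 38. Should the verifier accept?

accept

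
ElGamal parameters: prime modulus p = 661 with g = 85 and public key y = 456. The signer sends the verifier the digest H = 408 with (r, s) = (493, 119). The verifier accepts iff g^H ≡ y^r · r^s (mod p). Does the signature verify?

Left side g^H mod p:
85^408 mod 661 = 504
Right side y^r · r^s mod p:
456^493 mod 661 = 507
493^119 mod 661 = 177
507·177 = 89739 ≡ 504 (mod 661)
504 ≡ 504 (mod 661), so the signature is genuine.

verifies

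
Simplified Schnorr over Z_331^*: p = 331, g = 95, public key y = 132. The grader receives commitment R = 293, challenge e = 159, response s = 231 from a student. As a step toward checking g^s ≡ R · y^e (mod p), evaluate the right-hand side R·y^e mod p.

132^2 = 17424 ≡ 212
132^4 ≡ 212^2 = 44944 ≡ 259
132^8 ≡ 259^2 = 67081 ≡ 219
132^16 ≡ 219^2 = 47961 ≡ 297
132^32 ≡ 297^2 = 88209 ≡ 163
132^64 ≡ 163^2 = 26569 ≡ 89
132^128 ≡ 89^2 = 7921 ≡ 308
159 = 128 + 16 + 8 + 4 + 2 + 1, so 132^159 ≡ 308·297·219·259·212·132 ≡ 270 (mod 331)
R · y^e ≡ 293·270 = 79110 ≡ 1 (mod 331)

1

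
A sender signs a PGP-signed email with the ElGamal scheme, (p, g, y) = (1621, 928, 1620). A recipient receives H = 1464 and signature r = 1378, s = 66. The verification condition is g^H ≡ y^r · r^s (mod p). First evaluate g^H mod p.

1436

928^2 = 861184 ≡ 433
928^4 ≡ 433^2 = 187489 ≡ 1074
928^8 ≡ 1074^2 = 1153476 ≡ 945
928^16 ≡ 945^2 = 893025 ≡ 1475
928^32 ≡ 1475^2 = 2175625 ≡ 243
928^64 ≡ 243^2 = 59049 ≡ 693
928^128 ≡ 693^2 = 480249 ≡ 433
928^256 ≡ 433^2 = 187489 ≡ 1074
928^512 ≡ 1074^2 = 1153476 ≡ 945
928^1024 ≡ 945^2 = 893025 ≡ 1475
1464 = 1024 + 256 + 128 + 32 + 16 + 8, so 928^1464 ≡ 1475·1074·433·243·1475·945 ≡ 1436 (mod 1621)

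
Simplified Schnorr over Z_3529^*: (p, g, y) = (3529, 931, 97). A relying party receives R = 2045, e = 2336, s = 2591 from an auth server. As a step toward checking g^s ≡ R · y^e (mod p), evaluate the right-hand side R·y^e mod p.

97^2 = 9409 ≡ 2351
97^4 ≡ 2351^2 = 5527201 ≡ 787
97^8 ≡ 787^2 = 619369 ≡ 1794
97^16 ≡ 1794^2 = 3218436 ≡ 3517
97^32 ≡ 3517^2 = 12369289 ≡ 144
97^64 ≡ 144^2 = 20736 ≡ 3091
97^128 ≡ 3091^2 = 9554281 ≡ 1278
97^256 ≡ 1278^2 = 1633284 ≡ 2886
97^512 ≡ 2886^2 = 8328996 ≡ 556
97^1024 ≡ 556^2 = 309136 ≡ 2113
97^2048 ≡ 2113^2 = 4464769 ≡ 584
2336 = 2048 + 256 + 32, so 97^2336 ≡ 584·2886·144 ≡ 1139 (mod 3529)
R · y^e ≡ 2045·1139 = 2329255 ≡ 115 (mod 3529)

115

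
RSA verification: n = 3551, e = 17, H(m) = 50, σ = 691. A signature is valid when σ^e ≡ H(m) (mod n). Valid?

σ^2 ≡ 691^2 = 477481 ≡ 1647
σ^4 ≡ 1647^2 = 2712609 ≡ 3196
σ^8 ≡ 3196^2 = 10214416 ≡ 1740
σ^16 ≡ 1740^2 = 3027600 ≡ 2148
17 = 16 + 1, so σ^17 ≡ 2148·691 ≡ 3501 (mod 3551)
σ^17 mod 3551 = 3501, but H(m) = 50.

no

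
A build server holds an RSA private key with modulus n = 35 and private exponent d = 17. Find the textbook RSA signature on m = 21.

m^17 mod 35 = 21

21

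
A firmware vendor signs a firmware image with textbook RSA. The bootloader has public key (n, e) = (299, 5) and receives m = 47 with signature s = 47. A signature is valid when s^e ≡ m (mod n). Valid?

yes

Squares mod 299: s^1≡47, s^2≡116, s^4≡1
5 = 4 + 1, so s^5 ≡ 1·47 ≡ 47 (mod 299)
47 = m, so the signature checks out.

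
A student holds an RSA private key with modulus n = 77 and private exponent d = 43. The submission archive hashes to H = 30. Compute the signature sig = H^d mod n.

72

H^2 ≡ 30^2 = 900 ≡ 53
H^4 ≡ 53^2 = 2809 ≡ 37
H^8 ≡ 37^2 = 1369 ≡ 60
H^16 ≡ 60^2 = 3600 ≡ 58
H^32 ≡ 58^2 = 3364 ≡ 53
43 = 32 + 8 + 2 + 1, so H^43 ≡ 53·60·53·30 ≡ 72 (mod 77)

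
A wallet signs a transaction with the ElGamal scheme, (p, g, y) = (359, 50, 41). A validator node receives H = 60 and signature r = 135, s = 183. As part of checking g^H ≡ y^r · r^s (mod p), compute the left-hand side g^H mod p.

50^2 = 2500 ≡ 346
50^4 ≡ 346^2 = 119716 ≡ 169
50^8 ≡ 169^2 = 28561 ≡ 200
50^16 ≡ 200^2 = 40000 ≡ 151
50^32 ≡ 151^2 = 22801 ≡ 184
60 = 32 + 16 + 8 + 4, so 50^60 ≡ 184·151·200·169 ≡ 75 (mod 359)

75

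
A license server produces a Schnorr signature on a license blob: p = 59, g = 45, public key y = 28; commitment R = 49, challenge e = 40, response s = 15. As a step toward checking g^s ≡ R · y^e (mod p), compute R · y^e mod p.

35

28^2 = 784 ≡ 17
28^4 ≡ 17^2 = 289 ≡ 53
28^8 ≡ 53^2 = 2809 ≡ 36
28^16 ≡ 36^2 = 1296 ≡ 57
28^32 ≡ 57^2 = 3249 ≡ 4
40 = 32 + 8, so 28^40 ≡ 4·36 ≡ 26 (mod 59)
R · y^e ≡ 49·26 = 1274 ≡ 35 (mod 59)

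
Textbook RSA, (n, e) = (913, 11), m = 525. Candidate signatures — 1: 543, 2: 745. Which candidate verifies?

2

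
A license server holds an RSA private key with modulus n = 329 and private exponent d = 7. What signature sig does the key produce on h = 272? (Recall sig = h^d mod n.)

237

h^2 ≡ 272^2 = 73984 ≡ 288
h^4 ≡ 288^2 = 82944 ≡ 36
7 = 4 + 2 + 1, so h^7 ≡ 36·288·272 ≡ 237 (mod 329)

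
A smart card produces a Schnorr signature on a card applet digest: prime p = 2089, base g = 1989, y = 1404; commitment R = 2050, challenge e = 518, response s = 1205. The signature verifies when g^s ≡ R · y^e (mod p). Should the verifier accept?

accept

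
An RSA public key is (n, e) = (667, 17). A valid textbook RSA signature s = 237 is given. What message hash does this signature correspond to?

502

s^2 ≡ 237^2 = 56169 ≡ 141
s^4 ≡ 141^2 = 19881 ≡ 538
s^8 ≡ 538^2 = 289444 ≡ 633
s^16 ≡ 633^2 = 400689 ≡ 489
17 = 16 + 1, so s^17 ≡ 489·237 ≡ 502 (mod 667)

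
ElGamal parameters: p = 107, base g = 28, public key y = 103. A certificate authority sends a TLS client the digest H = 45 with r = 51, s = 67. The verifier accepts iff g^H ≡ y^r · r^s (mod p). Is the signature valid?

invalid

Left side g^H mod p:
28^2 = 784 ≡ 35
28^4 ≡ 35^2 = 1225 ≡ 48
28^8 ≡ 48^2 = 2304 ≡ 57
28^16 ≡ 57^2 = 3249 ≡ 39
28^32 ≡ 39^2 = 1521 ≡ 23
45 = 32 + 8 + 4 + 1, so 28^45 ≡ 23·57·48·28 ≡ 15 (mod 107)
Right side y^r · r^s mod p:
103^2 = 10609 ≡ 16
103^4 ≡ 16^2 = 256 ≡ 42
103^8 ≡ 42^2 = 1764 ≡ 52
103^16 ≡ 52^2 = 2704 ≡ 29
103^32 ≡ 29^2 = 841 ≡ 92
51 = 32 + 16 + 2 + 1, so 103^51 ≡ 92·29·16·103 ≡ 20 (mod 107)
51^2 = 2601 ≡ 33
51^4 ≡ 33^2 = 1089 ≡ 19
51^8 ≡ 19^2 = 361 ≡ 40
51^16 ≡ 40^2 = 1600 ≡ 102
51^32 ≡ 102^2 = 10404 ≡ 25
51^64 ≡ 25^2 = 625 ≡ 90
67 = 64 + 2 + 1, so 51^67 ≡ 90·33·51 ≡ 65 (mod 107)
20·65 = 1300 ≡ 16 (mod 107)
15 ≠ 16, so verification fails.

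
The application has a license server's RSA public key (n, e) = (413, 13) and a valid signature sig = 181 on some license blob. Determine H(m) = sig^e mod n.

258

sig^13 mod 413 = 258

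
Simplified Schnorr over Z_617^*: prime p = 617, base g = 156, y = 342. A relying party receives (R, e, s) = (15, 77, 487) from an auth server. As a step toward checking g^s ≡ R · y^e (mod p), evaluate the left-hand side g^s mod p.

15

156^487 mod 617 = 15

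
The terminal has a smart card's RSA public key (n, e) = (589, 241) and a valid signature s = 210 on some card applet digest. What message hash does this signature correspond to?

210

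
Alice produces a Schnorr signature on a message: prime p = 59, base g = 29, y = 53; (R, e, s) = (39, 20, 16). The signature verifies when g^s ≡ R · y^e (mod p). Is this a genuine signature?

forged

g^s mod p:
29^2 = 841 ≡ 15
29^4 ≡ 15^2 = 225 ≡ 48
29^8 ≡ 48^2 = 2304 ≡ 3
29^16 ≡ 3^2 = 9
R · y^e mod p:
53^2 = 2809 ≡ 36
53^4 ≡ 36^2 = 1296 ≡ 57
53^8 ≡ 57^2 = 3249 ≡ 4
53^16 ≡ 4^2 = 16
20 = 16 + 4, so 53^20 ≡ 16·57 ≡ 27 (mod 59)
39·27 = 1053 ≡ 50 (mod 59)
9 ≠ 50; the check fails.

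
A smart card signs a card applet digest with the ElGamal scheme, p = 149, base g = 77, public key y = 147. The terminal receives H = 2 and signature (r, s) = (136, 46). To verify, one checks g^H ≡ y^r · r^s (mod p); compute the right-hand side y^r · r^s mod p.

147^2 = 21609 ≡ 4
147^4 ≡ 4^2 = 16
147^8 ≡ 16^2 = 256 ≡ 107
147^16 ≡ 107^2 = 11449 ≡ 125
147^32 ≡ 125^2 = 15625 ≡ 129
147^64 ≡ 129^2 = 16641 ≡ 102
147^128 ≡ 102^2 = 10404 ≡ 123
136 = 128 + 8, so 147^136 ≡ 123·107 ≡ 49 (mod 149)
136^2 = 18496 ≡ 20
136^4 ≡ 20^2 = 400 ≡ 102
136^8 ≡ 102^2 = 10404 ≡ 123
136^16 ≡ 123^2 = 15129 ≡ 80
136^32 ≡ 80^2 = 6400 ≡ 142
46 = 32 + 8 + 4 + 2, so 136^46 ≡ 142·123·102·20 ≡ 121 (mod 149)
y^r · r^s ≡ 49·121 = 5929 ≡ 118 (mod 149)

118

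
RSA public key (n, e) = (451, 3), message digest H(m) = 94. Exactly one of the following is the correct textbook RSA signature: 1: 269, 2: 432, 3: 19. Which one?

3

Candidate 1: Squares mod 451: 269^1≡269, 269^2≡201; 3 = 2 + 1, so 269^3 ≡ 201·269 ≡ 400 (mod 451)
Candidate 2: Squares mod 451: 432^1≡432, 432^2≡361; 3 = 2 + 1, so 432^3 ≡ 361·432 ≡ 357 (mod 451)
Candidate 3: Squares mod 451: 19^1≡19, 19^2≡361; 3 = 2 + 1, so 19^3 ≡ 361·19 ≡ 94 (mod 451)
  → matches H(m) = 94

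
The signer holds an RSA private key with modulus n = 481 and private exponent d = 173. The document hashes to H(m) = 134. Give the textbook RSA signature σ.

452

Squares mod 481: (H(m))^1≡134, (H(m))^2≡159, (H(m))^4≡269, (H(m))^8≡211, (H(m))^16≡269, (H(m))^32≡211, (H(m))^64≡269, (H(m))^128≡211
173 = 128 + 32 + 8 + 4 + 1, so (H(m))^173 ≡ 211·211·211·269·134 ≡ 452 (mod 481)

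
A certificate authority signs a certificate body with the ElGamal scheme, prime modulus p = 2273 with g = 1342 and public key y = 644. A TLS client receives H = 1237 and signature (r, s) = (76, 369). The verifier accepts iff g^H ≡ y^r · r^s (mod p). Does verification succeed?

fails

Left side g^H mod p:
Squares mod 2273: 1342^1≡1342, 1342^2≡748, 1342^4≡346, 1342^8≡1520, 1342^16≡1032, 1342^32≡1260, 1342^64≡1046, 1342^128≡803, 1342^256≡1550, 1342^512≡2212, 1342^1024≡1448
1237 = 1024 + 128 + 64 + 16 + 4 + 1, so 1342^1237 ≡ 1448·803·1046·1032·346·1342 ≡ 2262 (mod 2273)
Right side y^r · r^s mod p:
Squares mod 2273: 644^1≡644, 644^2≡1050, 644^4≡95, 644^8≡2206, 644^16≡2216, 644^32≡976, 644^64≡189
76 = 64 + 8 + 4, so 644^76 ≡ 189·2206·95 ≡ 1705 (mod 2273)
Squares mod 2273: 76^1≡76, 76^2≡1230, 76^4≡1355, 76^8≡1714, 76^16≡1080, 76^32≡351, 76^64≡459, 76^128≡1565, 76^256≡1204
369 = 256 + 64 + 32 + 16 + 1, so 76^369 ≡ 1204·459·351·1080·76 ≡ 1183 (mod 2273)
1705·1183 = 2017015 ≡ 864 (mod 2273)
2262 ≠ 864, so verification fails.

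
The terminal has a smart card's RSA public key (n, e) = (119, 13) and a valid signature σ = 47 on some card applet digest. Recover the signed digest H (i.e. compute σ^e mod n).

47

σ^2 ≡ 47^2 = 2209 ≡ 67
σ^4 ≡ 67^2 = 4489 ≡ 86
σ^8 ≡ 86^2 = 7396 ≡ 18
13 = 8 + 4 + 1, so σ^13 ≡ 18·86·47 ≡ 47 (mod 119)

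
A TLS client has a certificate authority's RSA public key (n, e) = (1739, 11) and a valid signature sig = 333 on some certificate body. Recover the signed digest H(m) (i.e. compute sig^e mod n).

259

Squares mod 1739: sig^1≡333, sig^2≡1332, sig^4≡444, sig^8≡629
11 = 8 + 2 + 1, so sig^11 ≡ 629·1332·333 ≡ 259 (mod 1739)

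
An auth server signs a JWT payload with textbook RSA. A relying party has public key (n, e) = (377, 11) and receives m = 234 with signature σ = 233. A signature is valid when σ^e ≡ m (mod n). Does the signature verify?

does not verify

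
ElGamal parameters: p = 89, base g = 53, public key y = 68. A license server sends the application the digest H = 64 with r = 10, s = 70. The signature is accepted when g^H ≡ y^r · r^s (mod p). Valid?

Left side g^H mod p:
Squares mod 89: 53^1≡53, 53^2≡50, 53^4≡8, 53^8≡64, 53^16≡2, 53^32≡4, 53^64≡16
53^64 ≡ 16 (mod 89)
Right side y^r · r^s mod p:
Squares mod 89: 68^1≡68, 68^2≡85, 68^4≡16, 68^8≡78
10 = 8 + 2, so 68^10 ≡ 78·85 ≡ 44 (mod 89)
Squares mod 89: 10^1≡10, 10^2≡11, 10^4≡32, 10^8≡45, 10^16≡67, 10^32≡39, 10^64≡8
70 = 64 + 4 + 2, so 10^70 ≡ 8·32·11 ≡ 57 (mod 89)
44·57 = 2508 ≡ 16 (mod 89)
16 ≡ 16 (mod 89), so the signature is genuine.

yes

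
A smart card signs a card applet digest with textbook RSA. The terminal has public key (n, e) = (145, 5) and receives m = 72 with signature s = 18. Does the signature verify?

does not verify

s^2 ≡ 18^2 = 324 ≡ 34
s^4 ≡ 34^2 = 1156 ≡ 141
5 = 4 + 1, so s^5 ≡ 141·18 ≡ 73 (mod 145)
73 ≠ 72, so verification fails.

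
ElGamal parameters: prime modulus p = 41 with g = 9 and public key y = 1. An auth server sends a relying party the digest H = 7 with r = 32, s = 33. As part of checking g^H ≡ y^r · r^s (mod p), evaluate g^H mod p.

9^2 = 81 ≡ 40
9^4 ≡ 40^2 = 1600 ≡ 1
7 = 4 + 2 + 1, so 9^7 ≡ 1·40·9 ≡ 32 (mod 41)

32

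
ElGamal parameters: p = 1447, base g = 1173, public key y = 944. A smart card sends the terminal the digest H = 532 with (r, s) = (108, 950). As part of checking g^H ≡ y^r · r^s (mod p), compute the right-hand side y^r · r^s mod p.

11

944^2 = 891136 ≡ 1231
944^4 ≡ 1231^2 = 1515361 ≡ 352
944^8 ≡ 352^2 = 123904 ≡ 909
944^16 ≡ 909^2 = 826281 ≡ 44
944^32 ≡ 44^2 = 1936 ≡ 489
944^64 ≡ 489^2 = 239121 ≡ 366
108 = 64 + 32 + 8 + 4, so 944^108 ≡ 366·489·909·352 ≡ 305 (mod 1447)
108^2 = 11664 ≡ 88
108^4 ≡ 88^2 = 7744 ≡ 509
108^8 ≡ 509^2 = 259081 ≡ 68
108^16 ≡ 68^2 = 4624 ≡ 283
108^32 ≡ 283^2 = 80089 ≡ 504
108^64 ≡ 504^2 = 254016 ≡ 791
108^128 ≡ 791^2 = 625681 ≡ 577
108^256 ≡ 577^2 = 332929 ≡ 119
108^512 ≡ 119^2 = 14161 ≡ 1138
950 = 512 + 256 + 128 + 32 + 16 + 4 + 2, so 108^950 ≡ 1138·119·577·504·283·509·88 ≡ 650 (mod 1447)
y^r · r^s ≡ 305·650 = 198250 ≡ 11 (mod 1447)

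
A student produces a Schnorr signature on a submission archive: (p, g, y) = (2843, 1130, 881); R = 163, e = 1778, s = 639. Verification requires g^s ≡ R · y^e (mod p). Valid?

g^s mod p:
Squares mod 2843: 1130^1≡1130, 1130^2≡393, 1130^4≡927, 1130^8≡743, 1130^16≡507, 1130^32≡1179, 1130^64≡2657, 1130^128≡480, 1130^256≡117, 1130^512≡2317
639 = 512 + 64 + 32 + 16 + 8 + 4 + 2 + 1, so 1130^639 ≡ 2317·2657·1179·507·743·927·393·1130 ≡ 3 (mod 2843)
R · y^e mod p:
Squares mod 2843: 881^1≡881, 881^2≡22, 881^4≡484, 881^8≡1130, 881^16≡393, 881^32≡927, 881^64≡743, 881^128≡507, 881^256≡1179, 881^512≡2657, 881^1024≡480
1778 = 1024 + 512 + 128 + 64 + 32 + 16 + 2, so 881^1778 ≡ 480·2657·507·743·927·393·22 ≡ 1059 (mod 2843)
163·1059 = 172617 ≡ 2037 (mod 2843)
3 ≠ 2037; the check fails.

no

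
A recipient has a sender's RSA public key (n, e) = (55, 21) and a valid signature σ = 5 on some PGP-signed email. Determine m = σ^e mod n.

5

σ^2 ≡ 5^2 = 25
σ^4 ≡ 25^2 = 625 ≡ 20
σ^8 ≡ 20^2 = 400 ≡ 15
σ^16 ≡ 15^2 = 225 ≡ 5
21 = 16 + 4 + 1, so σ^21 ≡ 5·20·5 ≡ 5 (mod 55)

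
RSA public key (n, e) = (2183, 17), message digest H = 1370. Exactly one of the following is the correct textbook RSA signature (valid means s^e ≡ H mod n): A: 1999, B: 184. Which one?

Candidate A: 1999^2 = 3996001 ≡ 1111; 1999^4 ≡ 1111^2 = 1234321 ≡ 926; 1999^8 ≡ 926^2 = 857476 ≡ 1740; 1999^16 ≡ 1740^2 = 3027600 ≡ 1962; 17 = 16 + 1, so 1999^17 ≡ 1962·1999 ≡ 1370 (mod 2183)
  → matches H = 1370
Candidate B: 184^2 = 33856 ≡ 1111; 184^4 ≡ 1111^2 = 1234321 ≡ 926; 184^8 ≡ 926^2 = 857476 ≡ 1740; 184^16 ≡ 1740^2 = 3027600 ≡ 1962; 17 = 16 + 1, so 184^17 ≡ 1962·184 ≡ 813 (mod 2183)

A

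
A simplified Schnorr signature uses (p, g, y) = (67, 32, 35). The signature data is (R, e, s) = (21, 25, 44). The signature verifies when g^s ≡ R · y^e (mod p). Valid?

g^s mod p:
32^2 = 1024 ≡ 19
32^4 ≡ 19^2 = 361 ≡ 26
32^8 ≡ 26^2 = 676 ≡ 6
32^16 ≡ 6^2 = 36
32^32 ≡ 36^2 = 1296 ≡ 23
44 = 32 + 8 + 4, so 32^44 ≡ 23·6·26 ≡ 37 (mod 67)
R · y^e mod p:
35^2 = 1225 ≡ 19
35^4 ≡ 19^2 = 361 ≡ 26
35^8 ≡ 26^2 = 676 ≡ 6
35^16 ≡ 6^2 = 36
25 = 16 + 8 + 1, so 35^25 ≡ 36·6·35 ≡ 56 (mod 67)
21·56 = 1176 ≡ 37 (mod 67)
37 ≡ 37 (mod 67); signature holds.

yes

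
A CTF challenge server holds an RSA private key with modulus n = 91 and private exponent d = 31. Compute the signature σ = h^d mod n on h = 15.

50

h^2 ≡ 15^2 = 225 ≡ 43
h^4 ≡ 43^2 = 1849 ≡ 29
h^8 ≡ 29^2 = 841 ≡ 22
h^16 ≡ 22^2 = 484 ≡ 29
31 = 16 + 8 + 4 + 2 + 1, so h^31 ≡ 29·22·29·43·15 ≡ 50 (mod 91)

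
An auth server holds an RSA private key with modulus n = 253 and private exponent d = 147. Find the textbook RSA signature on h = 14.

86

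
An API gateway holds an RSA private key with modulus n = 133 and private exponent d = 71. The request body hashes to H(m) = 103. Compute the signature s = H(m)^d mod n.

Squares mod 133: (H(m))^1≡103, (H(m))^2≡102, (H(m))^4≡30, (H(m))^8≡102, (H(m))^16≡30, (H(m))^32≡102, (H(m))^64≡30
71 = 64 + 4 + 2 + 1, so (H(m))^71 ≡ 30·30·102·103 ≡ 31 (mod 133)

31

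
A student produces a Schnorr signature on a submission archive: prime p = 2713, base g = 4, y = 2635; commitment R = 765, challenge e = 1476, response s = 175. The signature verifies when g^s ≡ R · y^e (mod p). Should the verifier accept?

reject

g^s mod p:
4^175 mod 2713 = 1134
R · y^e mod p:
2635^1476 mod 2713 = 611
765·611 = 467415 ≡ 779 (mod 2713)
1134 ≠ 779; the check fails.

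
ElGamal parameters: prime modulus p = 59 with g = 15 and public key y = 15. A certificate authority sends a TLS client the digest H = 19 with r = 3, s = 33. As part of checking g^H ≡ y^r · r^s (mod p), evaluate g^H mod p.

28

15^19 mod 59 = 28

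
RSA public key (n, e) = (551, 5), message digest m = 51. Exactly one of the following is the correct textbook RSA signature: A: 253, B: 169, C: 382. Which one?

C

Candidate A: Squares mod 551: 253^1≡253, 253^2≡93, 253^4≡384; 5 = 4 + 1, so 253^5 ≡ 384·253 ≡ 176 (mod 551)
Candidate B: Squares mod 551: 169^1≡169, 169^2≡460, 169^4≡16; 5 = 4 + 1, so 169^5 ≡ 16·169 ≡ 500 (mod 551)
Candidate C: Squares mod 551: 382^1≡382, 382^2≡460, 382^4≡16; 5 = 4 + 1, so 382^5 ≡ 16·382 ≡ 51 (mod 551)
  → matches m = 51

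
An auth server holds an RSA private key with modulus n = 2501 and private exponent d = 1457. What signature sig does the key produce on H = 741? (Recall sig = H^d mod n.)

2094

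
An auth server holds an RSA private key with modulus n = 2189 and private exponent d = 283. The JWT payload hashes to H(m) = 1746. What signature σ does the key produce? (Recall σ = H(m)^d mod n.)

666

Squares mod 2189: (H(m))^1≡1746, (H(m))^2≡1428, (H(m))^4≡1225, (H(m))^8≡1160, (H(m))^16≡1554, (H(m))^32≡449, (H(m))^64≡213, (H(m))^128≡1589, (H(m))^256≡1004
283 = 256 + 16 + 8 + 2 + 1, so (H(m))^283 ≡ 1004·1554·1160·1428·1746 ≡ 666 (mod 2189)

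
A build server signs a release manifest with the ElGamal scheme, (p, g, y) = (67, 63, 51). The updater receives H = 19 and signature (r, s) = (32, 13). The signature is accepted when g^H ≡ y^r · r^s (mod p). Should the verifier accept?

reject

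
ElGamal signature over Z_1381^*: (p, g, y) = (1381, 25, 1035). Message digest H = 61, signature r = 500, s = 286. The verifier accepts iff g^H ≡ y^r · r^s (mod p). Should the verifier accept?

Left side g^H mod p:
25^2 = 625
25^4 ≡ 625^2 = 390625 ≡ 1183
25^8 ≡ 1183^2 = 1399489 ≡ 536
25^16 ≡ 536^2 = 287296 ≡ 48
25^32 ≡ 48^2 = 2304 ≡ 923
61 = 32 + 16 + 8 + 4 + 1, so 25^61 ≡ 923·48·536·1183·25 ≡ 1037 (mod 1381)
Right side y^r · r^s mod p:
1035^2 = 1071225 ≡ 950
1035^4 ≡ 950^2 = 902500 ≡ 707
1035^8 ≡ 707^2 = 499849 ≡ 1308
1035^16 ≡ 1308^2 = 1710864 ≡ 1186
1035^32 ≡ 1186^2 = 1406596 ≡ 738
1035^64 ≡ 738^2 = 544644 ≡ 530
1035^128 ≡ 530^2 = 280900 ≡ 557
1035^256 ≡ 557^2 = 310249 ≡ 905
500 = 256 + 128 + 64 + 32 + 16 + 4, so 1035^500 ≡ 905·557·530·738·1186·707 ≡ 1182 (mod 1381)
500^2 = 250000 ≡ 39
500^4 ≡ 39^2 = 1521 ≡ 140
500^8 ≡ 140^2 = 19600 ≡ 266
500^16 ≡ 266^2 = 70756 ≡ 325
500^32 ≡ 325^2 = 105625 ≡ 669
500^64 ≡ 669^2 = 447561 ≡ 117
500^128 ≡ 117^2 = 13689 ≡ 1260
500^256 ≡ 1260^2 = 1587600 ≡ 831
286 = 256 + 16 + 8 + 4 + 2, so 500^286 ≡ 831·325·266·140·39 ≡ 976 (mod 1381)
1182·976 = 1153632 ≡ 497 (mod 1381)
1037 ≠ 497, so verification fails.

reject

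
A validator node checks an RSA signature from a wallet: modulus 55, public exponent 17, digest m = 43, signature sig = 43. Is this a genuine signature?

sig^2 ≡ 43^2 = 1849 ≡ 34
sig^4 ≡ 34^2 = 1156 ≡ 1
sig^8 ≡ 1^2 = 1
sig^16 ≡ 1^2 = 1
17 = 16 + 1, so sig^17 ≡ 1·43 ≡ 43 (mod 55)
Since 43 equals the digest 43, verification succeeds.

genuine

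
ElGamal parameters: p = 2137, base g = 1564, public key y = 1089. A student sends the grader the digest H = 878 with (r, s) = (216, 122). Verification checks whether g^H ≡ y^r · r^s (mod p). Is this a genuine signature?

Left side g^H mod p:
Squares mod 2137: 1564^1≡1564, 1564^2≡1368, 1564^4≡1549, 1564^8≡1687, 1564^16≡1622, 1564^32≡237, 1564^64≡607, 1564^128≡885, 1564^256≡1083, 1564^512≡1813
878 = 512 + 256 + 64 + 32 + 8 + 4 + 2, so 1564^878 ≡ 1813·1083·607·237·1687·1549·1368 ≡ 1779 (mod 2137)
Right side y^r · r^s mod p:
Squares mod 2137: 1089^1≡1089, 1089^2≡2023, 1089^4≡174, 1089^8≡358, 1089^16≡2081, 1089^32≡999, 1089^64≡22, 1089^128≡484
216 = 128 + 64 + 16 + 8, so 1089^216 ≡ 484·22·2081·358 ≡ 237 (mod 2137)
Squares mod 2137: 216^1≡216, 216^2≡1779, 216^4≡2081, 216^8≡999, 216^16≡22, 216^32≡484, 216^64≡1323
122 = 64 + 32 + 16 + 8 + 2, so 216^122 ≡ 1323·484·22·999·1779 ≡ 1264 (mod 2137)
237·1264 = 299568 ≡ 388 (mod 2137)
1779 ≠ 388, so verification fails.

forged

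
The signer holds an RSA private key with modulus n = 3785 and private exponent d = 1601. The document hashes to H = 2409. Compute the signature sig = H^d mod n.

3429

H^1601 mod 3785 = 3429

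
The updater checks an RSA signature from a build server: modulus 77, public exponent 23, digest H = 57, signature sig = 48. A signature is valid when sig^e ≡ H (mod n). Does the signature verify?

sig^2 ≡ 48^2 = 2304 ≡ 71
sig^4 ≡ 71^2 = 5041 ≡ 36
sig^8 ≡ 36^2 = 1296 ≡ 64
sig^16 ≡ 64^2 = 4096 ≡ 15
23 = 16 + 4 + 2 + 1, so sig^23 ≡ 15·36·71·48 ≡ 20 (mod 77)
The recovered value 20 does not match the digest 57.

does not verify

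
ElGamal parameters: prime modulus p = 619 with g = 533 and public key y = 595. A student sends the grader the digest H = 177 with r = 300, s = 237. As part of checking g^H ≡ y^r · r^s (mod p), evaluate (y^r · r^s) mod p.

588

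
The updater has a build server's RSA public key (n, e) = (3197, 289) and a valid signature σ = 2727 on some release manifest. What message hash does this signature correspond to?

σ^2 ≡ 2727^2 = 7436529 ≡ 307
σ^4 ≡ 307^2 = 94249 ≡ 1536
σ^8 ≡ 1536^2 = 2359296 ≡ 3107
σ^16 ≡ 3107^2 = 9653449 ≡ 1706
σ^32 ≡ 1706^2 = 2910436 ≡ 1166
σ^64 ≡ 1166^2 = 1359556 ≡ 831
σ^128 ≡ 831^2 = 690561 ≡ 9
σ^256 ≡ 9^2 = 81
289 = 256 + 32 + 1, so σ^289 ≡ 81·1166·2727 ≡ 725 (mod 3197)

725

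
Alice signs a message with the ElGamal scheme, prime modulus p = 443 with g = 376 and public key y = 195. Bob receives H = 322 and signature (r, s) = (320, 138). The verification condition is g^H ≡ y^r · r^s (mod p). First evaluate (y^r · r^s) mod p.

324

195^2 = 38025 ≡ 370
195^4 ≡ 370^2 = 136900 ≡ 13
195^8 ≡ 13^2 = 169
195^16 ≡ 169^2 = 28561 ≡ 209
195^32 ≡ 209^2 = 43681 ≡ 267
195^64 ≡ 267^2 = 71289 ≡ 409
195^128 ≡ 409^2 = 167281 ≡ 270
195^256 ≡ 270^2 = 72900 ≡ 248
320 = 256 + 64, so 195^320 ≡ 248·409 ≡ 428 (mod 443)
320^2 = 102400 ≡ 67
320^4 ≡ 67^2 = 4489 ≡ 59
320^8 ≡ 59^2 = 3481 ≡ 380
320^16 ≡ 380^2 = 144400 ≡ 425
320^32 ≡ 425^2 = 180625 ≡ 324
320^64 ≡ 324^2 = 104976 ≡ 428
320^128 ≡ 428^2 = 183184 ≡ 225
138 = 128 + 8 + 2, so 320^138 ≡ 225·380·67 ≡ 67 (mod 443)
y^r · r^s ≡ 428·67 = 28676 ≡ 324 (mod 443)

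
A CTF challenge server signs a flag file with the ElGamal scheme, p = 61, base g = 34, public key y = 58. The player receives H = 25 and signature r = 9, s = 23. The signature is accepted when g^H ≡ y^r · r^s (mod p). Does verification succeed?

passes

Left side g^H mod p:
34^2 = 1156 ≡ 58
34^4 ≡ 58^2 = 3364 ≡ 9
34^8 ≡ 9^2 = 81 ≡ 20
34^16 ≡ 20^2 = 400 ≡ 34
25 = 16 + 8 + 1, so 34^25 ≡ 34·20·34 ≡ 1 (mod 61)
Right side y^r · r^s mod p:
58^2 = 3364 ≡ 9
58^4 ≡ 9^2 = 81 ≡ 20
58^8 ≡ 20^2 = 400 ≡ 34
9 = 8 + 1, so 58^9 ≡ 34·58 ≡ 20 (mod 61)
9^2 = 81 ≡ 20
9^4 ≡ 20^2 = 400 ≡ 34
9^8 ≡ 34^2 = 1156 ≡ 58
9^16 ≡ 58^2 = 3364 ≡ 9
23 = 16 + 4 + 2 + 1, so 9^23 ≡ 9·34·20·9 ≡ 58 (mod 61)
20·58 = 1160 ≡ 1 (mod 61)
1 ≡ 1 (mod 61), so the signature is genuine.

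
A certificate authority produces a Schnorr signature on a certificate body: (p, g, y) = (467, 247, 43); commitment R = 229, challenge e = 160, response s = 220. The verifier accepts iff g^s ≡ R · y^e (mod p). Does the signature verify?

verifies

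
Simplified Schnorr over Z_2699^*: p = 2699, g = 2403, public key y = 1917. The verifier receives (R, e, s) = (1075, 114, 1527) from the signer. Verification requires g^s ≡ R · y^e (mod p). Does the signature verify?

g^s mod p:
2403^2 = 5774409 ≡ 1248
2403^4 ≡ 1248^2 = 1557504 ≡ 181
2403^8 ≡ 181^2 = 32761 ≡ 373
2403^16 ≡ 373^2 = 139129 ≡ 1480
2403^32 ≡ 1480^2 = 2190400 ≡ 1511
2403^64 ≡ 1511^2 = 2283121 ≡ 2466
2403^128 ≡ 2466^2 = 6081156 ≡ 309
2403^256 ≡ 309^2 = 95481 ≡ 1016
2403^512 ≡ 1016^2 = 1032256 ≡ 1238
2403^1024 ≡ 1238^2 = 1532644 ≡ 2311
1527 = 1024 + 256 + 128 + 64 + 32 + 16 + 4 + 2 + 1, so 2403^1527 ≡ 2311·1016·309·2466·1511·1480·181·1248·2403 ≡ 1581 (mod 2699)
R · y^e mod p:
1917^2 = 3674889 ≡ 1550
1917^4 ≡ 1550^2 = 2402500 ≡ 390
1917^8 ≡ 390^2 = 152100 ≡ 956
1917^16 ≡ 956^2 = 913936 ≡ 1674
1917^32 ≡ 1674^2 = 2802276 ≡ 714
1917^64 ≡ 714^2 = 509796 ≡ 2384
114 = 64 + 32 + 16 + 2, so 1917^114 ≡ 2384·714·1674·1550 ≡ 109 (mod 2699)
1075·109 = 117175 ≡ 1118 (mod 2699)
1581 ≠ 1118; the check fails.

does not verify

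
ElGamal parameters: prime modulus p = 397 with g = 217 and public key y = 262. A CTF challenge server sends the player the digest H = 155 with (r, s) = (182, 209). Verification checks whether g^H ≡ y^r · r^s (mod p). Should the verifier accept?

accept

Left side g^H mod p:
Squares mod 397: 217^1≡217, 217^2≡243, 217^4≡293, 217^8≡97, 217^16≡278, 217^32≡266, 217^64≡90, 217^128≡160
155 = 128 + 16 + 8 + 2 + 1, so 217^155 ≡ 160·278·97·243·217 ≡ 138 (mod 397)
Right side y^r · r^s mod p:
Squares mod 397: 262^1≡262, 262^2≡360, 262^4≡178, 262^8≡321, 262^16≡218, 262^32≡281, 262^64≡355, 262^128≡176
182 = 128 + 32 + 16 + 4 + 2, so 262^182 ≡ 176·281·218·178·360 ≡ 173 (mod 397)
Squares mod 397: 182^1≡182, 182^2≡173, 182^4≡154, 182^8≡293, 182^16≡97, 182^32≡278, 182^64≡266, 182^128≡90
209 = 128 + 64 + 16 + 1, so 182^209 ≡ 90·266·97·182 ≡ 88 (mod 397)
173·88 = 15224 ≡ 138 (mod 397)
138 ≡ 138 (mod 397), so the signature is genuine.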